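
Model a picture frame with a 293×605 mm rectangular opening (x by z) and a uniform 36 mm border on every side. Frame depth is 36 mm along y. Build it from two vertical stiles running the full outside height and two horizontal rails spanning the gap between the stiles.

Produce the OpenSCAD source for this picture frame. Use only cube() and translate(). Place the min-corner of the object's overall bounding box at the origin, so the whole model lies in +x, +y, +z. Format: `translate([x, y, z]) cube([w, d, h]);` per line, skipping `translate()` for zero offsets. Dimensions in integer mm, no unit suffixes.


cube([36, 36, 677]);
translate([329, 0, 0]) cube([36, 36, 677]);
translate([36, 0, 0]) cube([293, 36, 36]);
translate([36, 0, 641]) cube([293, 36, 36]);


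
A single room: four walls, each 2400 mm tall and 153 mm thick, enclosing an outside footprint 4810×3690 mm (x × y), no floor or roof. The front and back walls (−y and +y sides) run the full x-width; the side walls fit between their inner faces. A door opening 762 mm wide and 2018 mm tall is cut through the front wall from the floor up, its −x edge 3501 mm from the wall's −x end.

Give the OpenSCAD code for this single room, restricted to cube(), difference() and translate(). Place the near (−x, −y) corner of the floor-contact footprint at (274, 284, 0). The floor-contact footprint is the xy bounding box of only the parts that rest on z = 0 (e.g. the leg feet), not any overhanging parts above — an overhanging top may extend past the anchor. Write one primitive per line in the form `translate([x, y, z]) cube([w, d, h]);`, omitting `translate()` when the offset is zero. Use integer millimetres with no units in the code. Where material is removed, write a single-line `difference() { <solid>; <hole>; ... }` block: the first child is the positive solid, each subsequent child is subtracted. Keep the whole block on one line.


difference() { translate([274, 284, 0]) cube([4810, 153, 2400]); translate([3775, 284, 0]) cube([762, 153, 2018]); }
translate([274, 3821, 0]) cube([4810, 153, 2400]);
translate([274, 437, 0]) cube([153, 3384, 2400]);
translate([4931, 437, 0]) cube([153, 3384, 2400]);


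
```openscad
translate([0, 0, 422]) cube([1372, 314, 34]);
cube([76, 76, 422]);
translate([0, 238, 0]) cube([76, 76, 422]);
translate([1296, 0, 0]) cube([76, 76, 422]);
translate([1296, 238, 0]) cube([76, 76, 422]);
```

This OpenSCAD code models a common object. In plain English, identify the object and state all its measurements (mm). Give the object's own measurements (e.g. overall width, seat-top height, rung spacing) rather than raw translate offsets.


A bench: a 1372×314 mm seat slab, 34 mm thick, top at z = 456 mm, on four 76×76 mm square legs flush with the seat corners and standing on z = 0.


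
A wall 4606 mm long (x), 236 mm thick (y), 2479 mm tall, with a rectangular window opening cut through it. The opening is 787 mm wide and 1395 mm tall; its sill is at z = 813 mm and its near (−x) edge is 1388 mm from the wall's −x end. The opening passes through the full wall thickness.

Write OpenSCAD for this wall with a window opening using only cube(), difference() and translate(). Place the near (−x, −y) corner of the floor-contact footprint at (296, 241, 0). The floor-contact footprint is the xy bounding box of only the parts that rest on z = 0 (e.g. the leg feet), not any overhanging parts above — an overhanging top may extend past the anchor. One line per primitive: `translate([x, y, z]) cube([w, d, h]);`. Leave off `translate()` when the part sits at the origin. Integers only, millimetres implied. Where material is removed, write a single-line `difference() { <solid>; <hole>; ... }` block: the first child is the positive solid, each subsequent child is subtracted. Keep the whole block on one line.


difference() { translate([296, 241, 0]) cube([4606, 236, 2479]); translate([1684, 241, 813]) cube([787, 236, 1395]); }


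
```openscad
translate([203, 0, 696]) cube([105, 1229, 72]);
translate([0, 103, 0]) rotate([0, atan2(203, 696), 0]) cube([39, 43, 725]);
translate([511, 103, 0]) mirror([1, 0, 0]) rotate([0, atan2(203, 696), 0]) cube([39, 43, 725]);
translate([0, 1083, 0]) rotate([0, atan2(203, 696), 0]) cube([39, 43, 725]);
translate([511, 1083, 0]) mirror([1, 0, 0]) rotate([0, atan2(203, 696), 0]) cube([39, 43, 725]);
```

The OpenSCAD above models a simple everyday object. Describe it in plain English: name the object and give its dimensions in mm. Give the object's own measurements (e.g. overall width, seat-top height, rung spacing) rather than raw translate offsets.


A sawhorse. A 105×1229×72 mm beam (x, y, z) sits on two A-frame leg pairs. Each pair is two raked legs of 39×43 mm section (43 mm along y) splaying symmetrically in x. Each leg rises 696 mm vertically over 203 mm of horizontal reach and is 725 mm long along its own axis. Every leg's outer bottom edge rests on the floor and its outer top edge meets a bottom edge of the beam — the left legs (tilting toward +x) meet the beam's −x bottom edge, the right legs (their mirror images, tilting toward −x) meet its +x bottom edge — so the leg tops tuck under the beam, the beam's underside is 696 mm above the floor, and the feet are 511 mm apart outside-to-outside with the beam centred between them. The two leg pairs are set in 103 mm from either end of the beam.


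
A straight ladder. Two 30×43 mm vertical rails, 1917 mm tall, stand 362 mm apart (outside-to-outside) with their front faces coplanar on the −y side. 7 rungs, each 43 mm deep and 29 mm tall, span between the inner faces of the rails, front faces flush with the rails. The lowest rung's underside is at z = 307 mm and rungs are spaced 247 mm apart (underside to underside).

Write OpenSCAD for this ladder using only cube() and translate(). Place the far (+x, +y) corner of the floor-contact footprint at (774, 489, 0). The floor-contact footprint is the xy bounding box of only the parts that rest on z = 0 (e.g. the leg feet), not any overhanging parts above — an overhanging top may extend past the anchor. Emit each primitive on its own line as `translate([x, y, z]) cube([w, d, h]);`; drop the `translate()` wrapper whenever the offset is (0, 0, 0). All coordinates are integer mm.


// rung span = 362 - 2*30 = 302
// rung[k] z = 307 + k*247
translate([412, 446, 0]) cube([30, 43, 1917]);
translate([744, 446, 0]) cube([30, 43, 1917]);
translate([442, 446, 307]) cube([302, 43, 29]);
translate([442, 446, 554]) cube([302, 43, 29]);
translate([442, 446, 801]) cube([302, 43, 29]);
translate([442, 446, 1048]) cube([302, 43, 29]);
translate([442, 446, 1295]) cube([302, 43, 29]);
translate([442, 446, 1542]) cube([302, 43, 29]);
translate([442, 446, 1789]) cube([302, 43, 29]);


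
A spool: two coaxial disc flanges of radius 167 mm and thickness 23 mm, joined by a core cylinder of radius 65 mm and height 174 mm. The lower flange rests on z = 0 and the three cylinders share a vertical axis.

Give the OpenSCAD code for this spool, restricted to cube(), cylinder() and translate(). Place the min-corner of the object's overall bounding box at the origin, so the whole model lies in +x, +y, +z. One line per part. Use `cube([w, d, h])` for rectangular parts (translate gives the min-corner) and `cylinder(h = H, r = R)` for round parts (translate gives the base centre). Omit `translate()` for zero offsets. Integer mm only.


translate([167, 167, 0]) cylinder(h = 23, r = 167);
translate([167, 167, 23]) cylinder(h = 174, r = 65);
translate([167, 167, 197]) cylinder(h = 23, r = 167);


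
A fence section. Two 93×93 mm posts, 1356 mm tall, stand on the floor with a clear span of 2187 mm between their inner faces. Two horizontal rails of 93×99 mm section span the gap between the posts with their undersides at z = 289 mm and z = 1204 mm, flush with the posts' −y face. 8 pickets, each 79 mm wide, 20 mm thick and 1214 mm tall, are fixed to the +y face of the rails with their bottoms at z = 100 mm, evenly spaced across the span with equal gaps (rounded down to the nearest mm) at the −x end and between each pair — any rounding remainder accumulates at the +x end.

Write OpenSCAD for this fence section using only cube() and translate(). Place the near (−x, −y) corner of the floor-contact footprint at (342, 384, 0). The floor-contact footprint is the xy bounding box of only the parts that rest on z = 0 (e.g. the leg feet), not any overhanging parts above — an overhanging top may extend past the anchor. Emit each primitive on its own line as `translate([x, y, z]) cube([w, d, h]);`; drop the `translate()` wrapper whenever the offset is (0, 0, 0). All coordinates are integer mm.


translate([342, 384, 0]) cube([93, 93, 1356]);
translate([2622, 384, 0]) cube([93, 93, 1356]);
translate([435, 384, 289]) cube([2187, 93, 99]);
translate([435, 384, 1204]) cube([2187, 93, 99]);
translate([607, 477, 100]) cube([79, 20, 1214]);
translate([858, 477, 100]) cube([79, 20, 1214]);
translate([1109, 477, 100]) cube([79, 20, 1214]);
translate([1360, 477, 100]) cube([79, 20, 1214]);
translate([1611, 477, 100]) cube([79, 20, 1214]);
translate([1862, 477, 100]) cube([79, 20, 1214]);
translate([2113, 477, 100]) cube([79, 20, 1214]);
translate([2364, 477, 100]) cube([79, 20, 1214]);


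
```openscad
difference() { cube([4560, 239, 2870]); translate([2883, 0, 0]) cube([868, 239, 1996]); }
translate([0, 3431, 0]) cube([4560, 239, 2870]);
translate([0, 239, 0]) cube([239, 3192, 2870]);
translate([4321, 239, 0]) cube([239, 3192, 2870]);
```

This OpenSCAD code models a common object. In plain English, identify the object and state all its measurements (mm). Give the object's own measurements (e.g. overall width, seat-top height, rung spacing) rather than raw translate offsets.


A single room: four walls, each 2870 mm tall and 239 mm thick, enclosing an outside footprint 4560×3670 mm (x × y), no floor or roof. The front and back walls (−y and +y sides) run the full x-width; the side walls fit between their inner faces. A door opening 868 mm wide and 1996 mm tall is cut through the front wall from the floor up, its −x edge 2883 mm from the wall's −x end.


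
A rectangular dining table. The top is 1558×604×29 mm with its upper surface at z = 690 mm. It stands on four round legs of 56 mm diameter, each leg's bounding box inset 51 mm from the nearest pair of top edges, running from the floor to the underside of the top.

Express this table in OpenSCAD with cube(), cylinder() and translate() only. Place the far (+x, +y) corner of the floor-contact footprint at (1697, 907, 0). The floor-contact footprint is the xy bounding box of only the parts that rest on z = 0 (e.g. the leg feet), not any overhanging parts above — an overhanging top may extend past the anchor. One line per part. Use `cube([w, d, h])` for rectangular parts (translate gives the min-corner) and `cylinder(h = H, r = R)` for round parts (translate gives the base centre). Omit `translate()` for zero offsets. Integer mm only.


translate([190, 354, 661]) cube([1558, 604, 29]);
translate([269, 433, 0]) cylinder(h = 661, r = 28);
translate([1669, 433, 0]) cylinder(h = 661, r = 28);
translate([269, 879, 0]) cylinder(h = 661, r = 28);
translate([1669, 879, 0]) cylinder(h = 661, r = 28);


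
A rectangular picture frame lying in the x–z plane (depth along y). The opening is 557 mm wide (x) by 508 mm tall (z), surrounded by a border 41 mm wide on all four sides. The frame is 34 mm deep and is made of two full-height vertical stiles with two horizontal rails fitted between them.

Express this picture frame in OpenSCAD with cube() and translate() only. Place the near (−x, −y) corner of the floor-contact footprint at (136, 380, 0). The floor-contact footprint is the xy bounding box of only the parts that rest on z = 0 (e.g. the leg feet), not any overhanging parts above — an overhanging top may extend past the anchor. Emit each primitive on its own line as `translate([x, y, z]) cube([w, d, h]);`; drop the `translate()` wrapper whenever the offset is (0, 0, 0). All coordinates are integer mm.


translate([136, 380, 0]) cube([41, 34, 590]);
translate([734, 380, 0]) cube([41, 34, 590]);
translate([177, 380, 0]) cube([557, 34, 41]);
translate([177, 380, 549]) cube([557, 34, 41]);


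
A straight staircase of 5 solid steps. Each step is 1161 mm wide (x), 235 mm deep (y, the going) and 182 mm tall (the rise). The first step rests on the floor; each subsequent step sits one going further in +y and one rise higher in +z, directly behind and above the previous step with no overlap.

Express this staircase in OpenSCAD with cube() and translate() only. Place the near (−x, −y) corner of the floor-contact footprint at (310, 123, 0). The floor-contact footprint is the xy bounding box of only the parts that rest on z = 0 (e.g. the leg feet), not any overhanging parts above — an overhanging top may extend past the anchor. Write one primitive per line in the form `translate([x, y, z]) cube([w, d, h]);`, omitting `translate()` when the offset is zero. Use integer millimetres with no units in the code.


translate([310, 123, 0]) cube([1161, 235, 182]);
translate([310, 358, 182]) cube([1161, 235, 182]);
translate([310, 593, 364]) cube([1161, 235, 182]);
translate([310, 828, 546]) cube([1161, 235, 182]);
translate([310, 1063, 728]) cube([1161, 235, 182]);


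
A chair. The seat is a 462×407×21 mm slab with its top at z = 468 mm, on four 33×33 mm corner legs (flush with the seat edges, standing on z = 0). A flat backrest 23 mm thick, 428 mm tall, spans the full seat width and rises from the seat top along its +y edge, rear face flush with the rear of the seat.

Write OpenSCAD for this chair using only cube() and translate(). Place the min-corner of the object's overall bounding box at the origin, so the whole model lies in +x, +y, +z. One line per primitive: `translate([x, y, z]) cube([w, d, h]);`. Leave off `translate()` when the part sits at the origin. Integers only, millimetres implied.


translate([0, 0, 447]) cube([462, 407, 21]);
cube([33, 33, 447]);
translate([429, 0, 0]) cube([33, 33, 447]);
translate([0, 374, 0]) cube([33, 33, 447]);
translate([429, 374, 0]) cube([33, 33, 447]);
translate([0, 384, 468]) cube([462, 23, 428]);


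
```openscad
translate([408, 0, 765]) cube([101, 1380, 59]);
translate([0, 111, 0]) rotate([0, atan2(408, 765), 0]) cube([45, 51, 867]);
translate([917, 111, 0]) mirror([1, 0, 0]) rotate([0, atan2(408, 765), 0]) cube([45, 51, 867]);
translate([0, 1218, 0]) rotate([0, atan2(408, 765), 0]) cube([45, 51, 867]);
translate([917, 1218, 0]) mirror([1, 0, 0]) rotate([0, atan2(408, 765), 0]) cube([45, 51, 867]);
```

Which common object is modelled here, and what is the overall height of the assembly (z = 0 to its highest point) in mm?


A sawhorse. The overall height is 824 mm.

A beam across two mirrored pairs of raked legs — a sawhorse. The beam's underside is at z = 765 (matching the legs' vertical rise in atan2(408, 765)) and the beam is 59 mm tall, so its top is at 765 + 59 = 824 mm. The raked legs top out at the beam's underside, so that is the highest point.


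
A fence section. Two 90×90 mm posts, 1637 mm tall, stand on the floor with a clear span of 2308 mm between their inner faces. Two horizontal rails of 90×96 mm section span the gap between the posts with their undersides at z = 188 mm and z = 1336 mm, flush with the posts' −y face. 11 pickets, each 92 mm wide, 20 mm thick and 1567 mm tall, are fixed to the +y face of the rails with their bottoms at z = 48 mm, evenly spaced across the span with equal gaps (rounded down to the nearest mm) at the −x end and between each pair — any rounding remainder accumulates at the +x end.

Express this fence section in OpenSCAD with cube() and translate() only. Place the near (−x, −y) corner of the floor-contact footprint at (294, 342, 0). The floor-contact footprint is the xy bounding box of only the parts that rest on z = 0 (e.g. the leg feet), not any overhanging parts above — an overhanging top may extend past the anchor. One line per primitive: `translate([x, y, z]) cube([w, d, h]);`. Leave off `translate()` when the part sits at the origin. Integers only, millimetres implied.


translate([294, 342, 0]) cube([90, 90, 1637]);
translate([2692, 342, 0]) cube([90, 90, 1637]);
translate([384, 342, 188]) cube([2308, 90, 96]);
translate([384, 342, 1336]) cube([2308, 90, 96]);
translate([492, 432, 48]) cube([92, 20, 1567]);
translate([692, 432, 48]) cube([92, 20, 1567]);
translate([892, 432, 48]) cube([92, 20, 1567]);
translate([1092, 432, 48]) cube([92, 20, 1567]);
translate([1292, 432, 48]) cube([92, 20, 1567]);
translate([1492, 432, 48]) cube([92, 20, 1567]);
translate([1692, 432, 48]) cube([92, 20, 1567]);
translate([1892, 432, 48]) cube([92, 20, 1567]);
translate([2092, 432, 48]) cube([92, 20, 1567]);
translate([2292, 432, 48]) cube([92, 20, 1567]);
translate([2492, 432, 48]) cube([92, 20, 1567]);


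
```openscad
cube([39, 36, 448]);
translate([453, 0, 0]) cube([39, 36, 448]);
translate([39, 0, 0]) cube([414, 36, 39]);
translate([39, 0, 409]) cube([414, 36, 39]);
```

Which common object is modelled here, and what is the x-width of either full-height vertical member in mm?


A picture frame. The border width is 39 mm.

Four thin pieces enclosing a rectangular opening — a picture frame. The two full-height stiles are 448 mm tall; the top rail sits at z = 409 and is 39 mm tall, so the border above the opening is 448 − 409 = 39 mm, matching the stile x-width.


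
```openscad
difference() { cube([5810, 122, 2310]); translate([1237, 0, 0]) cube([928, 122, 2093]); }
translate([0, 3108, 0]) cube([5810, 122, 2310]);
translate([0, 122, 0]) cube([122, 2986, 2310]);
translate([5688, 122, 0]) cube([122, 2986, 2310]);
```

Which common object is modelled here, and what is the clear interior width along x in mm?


A single room. The interior width is 5566 mm.

Four walls enclosing a rectangle with a door in the front wall — a room. Outside width 5810 minus two 122 mm walls gives 5566 mm.


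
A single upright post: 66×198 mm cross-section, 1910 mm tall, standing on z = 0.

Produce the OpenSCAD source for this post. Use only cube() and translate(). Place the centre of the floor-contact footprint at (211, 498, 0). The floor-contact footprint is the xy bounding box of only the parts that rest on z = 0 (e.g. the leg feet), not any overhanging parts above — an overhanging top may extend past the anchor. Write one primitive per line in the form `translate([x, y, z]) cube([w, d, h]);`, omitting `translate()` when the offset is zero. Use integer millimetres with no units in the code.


translate([178, 399, 0]) cube([66, 198, 1910]);


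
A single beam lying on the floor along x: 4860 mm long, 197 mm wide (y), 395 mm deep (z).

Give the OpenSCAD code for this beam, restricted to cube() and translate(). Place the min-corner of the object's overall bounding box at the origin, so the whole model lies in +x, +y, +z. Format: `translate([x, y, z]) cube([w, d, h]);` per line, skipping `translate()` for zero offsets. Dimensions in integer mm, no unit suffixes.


cube([4860, 197, 395]);


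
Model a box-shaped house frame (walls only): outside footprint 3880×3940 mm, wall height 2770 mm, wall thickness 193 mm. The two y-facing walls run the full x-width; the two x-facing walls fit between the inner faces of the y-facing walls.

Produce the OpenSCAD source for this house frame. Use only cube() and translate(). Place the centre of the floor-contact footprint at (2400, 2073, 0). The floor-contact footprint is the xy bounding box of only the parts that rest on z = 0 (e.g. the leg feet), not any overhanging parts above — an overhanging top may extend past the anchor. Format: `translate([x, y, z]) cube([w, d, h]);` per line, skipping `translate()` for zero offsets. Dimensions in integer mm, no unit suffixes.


translate([460, 103, 0]) cube([3880, 193, 2770]);
translate([460, 3850, 0]) cube([3880, 193, 2770]);
translate([460, 296, 0]) cube([193, 3554, 2770]);
translate([4147, 296, 0]) cube([193, 3554, 2770]);


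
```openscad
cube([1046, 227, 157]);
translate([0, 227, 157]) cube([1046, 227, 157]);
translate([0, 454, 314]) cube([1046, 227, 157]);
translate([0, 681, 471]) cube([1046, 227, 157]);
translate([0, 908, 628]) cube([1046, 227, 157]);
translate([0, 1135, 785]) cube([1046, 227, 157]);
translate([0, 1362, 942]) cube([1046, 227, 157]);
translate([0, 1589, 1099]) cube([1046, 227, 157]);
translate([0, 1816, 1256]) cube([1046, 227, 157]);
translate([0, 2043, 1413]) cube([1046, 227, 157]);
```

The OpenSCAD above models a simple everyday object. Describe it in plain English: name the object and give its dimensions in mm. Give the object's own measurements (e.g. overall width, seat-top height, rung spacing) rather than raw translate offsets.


A straight staircase of 10 solid steps. Each step is 1046 mm wide (x), 227 mm deep (y, the going) and 157 mm tall (the rise). The first step rests on the floor; each subsequent step sits one going further in +y and one rise higher in +z, directly behind and above the previous step with no overlap.


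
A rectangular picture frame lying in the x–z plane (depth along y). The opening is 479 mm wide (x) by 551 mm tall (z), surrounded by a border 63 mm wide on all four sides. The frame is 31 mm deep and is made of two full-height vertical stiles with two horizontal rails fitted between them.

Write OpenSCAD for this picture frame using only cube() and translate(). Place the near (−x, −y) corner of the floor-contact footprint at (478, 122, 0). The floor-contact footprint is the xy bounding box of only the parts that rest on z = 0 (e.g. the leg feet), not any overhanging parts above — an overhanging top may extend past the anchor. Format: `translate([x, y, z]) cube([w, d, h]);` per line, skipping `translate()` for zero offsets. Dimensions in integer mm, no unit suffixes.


translate([478, 122, 0]) cube([63, 31, 677]);
translate([1020, 122, 0]) cube([63, 31, 677]);
translate([541, 122, 0]) cube([479, 31, 63]);
translate([541, 122, 614]) cube([479, 31, 63]);


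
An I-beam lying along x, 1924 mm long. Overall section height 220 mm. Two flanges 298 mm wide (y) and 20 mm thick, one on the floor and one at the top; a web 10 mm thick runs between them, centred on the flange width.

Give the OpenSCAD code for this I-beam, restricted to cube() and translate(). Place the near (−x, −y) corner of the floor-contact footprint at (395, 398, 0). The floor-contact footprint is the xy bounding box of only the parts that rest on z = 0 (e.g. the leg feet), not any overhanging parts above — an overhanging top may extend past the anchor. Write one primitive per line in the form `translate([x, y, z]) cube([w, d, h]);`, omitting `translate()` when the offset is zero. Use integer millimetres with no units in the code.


translate([395, 398, 0]) cube([1924, 298, 20]);
translate([395, 542, 20]) cube([1924, 10, 180]);
translate([395, 398, 200]) cube([1924, 298, 20]);


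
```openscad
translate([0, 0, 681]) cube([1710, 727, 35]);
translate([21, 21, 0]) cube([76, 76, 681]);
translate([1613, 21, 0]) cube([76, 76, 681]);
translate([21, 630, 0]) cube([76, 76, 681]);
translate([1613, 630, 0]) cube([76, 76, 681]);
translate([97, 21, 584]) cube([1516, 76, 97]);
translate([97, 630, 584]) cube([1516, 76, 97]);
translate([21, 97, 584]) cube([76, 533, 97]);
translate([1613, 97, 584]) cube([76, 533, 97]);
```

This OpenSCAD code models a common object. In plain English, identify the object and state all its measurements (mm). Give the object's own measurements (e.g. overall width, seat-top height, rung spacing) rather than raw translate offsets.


A table: top 1710 mm (x) × 727 mm (y), 35 mm thick, upper face at z = 716 mm, on four 76×76 mm square legs, each inset 21 mm from the nearest pair of top edges from z = 0 to the bottom of the top. Four apron rails, 76 mm thick and 97 mm tall, run between adjacent legs with their top edges flush with the underside of the top and their outer faces flush with the legs' outer faces.


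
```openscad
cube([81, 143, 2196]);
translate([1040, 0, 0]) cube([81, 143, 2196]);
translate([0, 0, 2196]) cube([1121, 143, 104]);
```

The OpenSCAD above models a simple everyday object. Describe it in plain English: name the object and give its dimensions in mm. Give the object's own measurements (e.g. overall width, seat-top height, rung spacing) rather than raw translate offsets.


A door frame. The clear opening is 959 mm wide and 2196 mm high. Two 81 mm wide jambs, 143 mm deep, stand either side of the opening from the floor to the top of the opening. A 104 mm thick head sits across the top of both jambs, spanning the full outside width of the frame.


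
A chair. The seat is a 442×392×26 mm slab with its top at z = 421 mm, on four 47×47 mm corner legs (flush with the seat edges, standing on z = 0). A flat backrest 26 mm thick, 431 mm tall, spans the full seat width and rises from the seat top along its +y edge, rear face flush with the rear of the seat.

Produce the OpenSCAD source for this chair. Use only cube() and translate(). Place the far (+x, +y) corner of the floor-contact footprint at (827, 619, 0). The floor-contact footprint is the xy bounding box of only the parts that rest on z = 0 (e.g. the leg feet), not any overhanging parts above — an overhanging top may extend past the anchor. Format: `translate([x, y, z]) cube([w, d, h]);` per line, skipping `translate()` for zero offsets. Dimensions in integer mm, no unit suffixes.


translate([385, 227, 395]) cube([442, 392, 26]);
translate([385, 227, 0]) cube([47, 47, 395]);
translate([780, 227, 0]) cube([47, 47, 395]);
translate([385, 572, 0]) cube([47, 47, 395]);
translate([780, 572, 0]) cube([47, 47, 395]);
translate([385, 593, 421]) cube([442, 26, 431]);


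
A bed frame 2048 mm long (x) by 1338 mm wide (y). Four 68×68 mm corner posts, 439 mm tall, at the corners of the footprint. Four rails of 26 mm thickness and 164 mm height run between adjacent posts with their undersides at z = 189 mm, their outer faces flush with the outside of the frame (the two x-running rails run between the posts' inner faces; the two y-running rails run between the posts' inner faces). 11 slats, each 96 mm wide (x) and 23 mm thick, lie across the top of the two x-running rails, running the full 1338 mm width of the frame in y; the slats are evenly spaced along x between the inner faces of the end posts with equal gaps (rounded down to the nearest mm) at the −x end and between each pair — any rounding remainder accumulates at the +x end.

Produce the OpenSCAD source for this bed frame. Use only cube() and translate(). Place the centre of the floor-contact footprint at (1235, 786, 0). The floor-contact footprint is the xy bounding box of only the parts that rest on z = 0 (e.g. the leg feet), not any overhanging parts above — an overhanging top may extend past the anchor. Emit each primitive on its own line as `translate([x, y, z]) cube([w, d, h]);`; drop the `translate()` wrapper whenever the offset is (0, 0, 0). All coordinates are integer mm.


translate([211, 117, 0]) cube([68, 68, 439]);
translate([211, 1387, 0]) cube([68, 68, 439]);
translate([2191, 117, 0]) cube([68, 68, 439]);
translate([2191, 1387, 0]) cube([68, 68, 439]);
translate([279, 117, 189]) cube([1912, 26, 164]);
translate([279, 1429, 189]) cube([1912, 26, 164]);
translate([211, 185, 189]) cube([26, 1202, 164]);
translate([2233, 185, 189]) cube([26, 1202, 164]);
translate([350, 117, 353]) cube([96, 1338, 23]);
translate([517, 117, 353]) cube([96, 1338, 23]);
translate([684, 117, 353]) cube([96, 1338, 23]);
translate([851, 117, 353]) cube([96, 1338, 23]);
translate([1018, 117, 353]) cube([96, 1338, 23]);
translate([1185, 117, 353]) cube([96, 1338, 23]);
translate([1352, 117, 353]) cube([96, 1338, 23]);
translate([1519, 117, 353]) cube([96, 1338, 23]);
translate([1686, 117, 353]) cube([96, 1338, 23]);
translate([1853, 117, 353]) cube([96, 1338, 23]);
translate([2020, 117, 353]) cube([96, 1338, 23]);


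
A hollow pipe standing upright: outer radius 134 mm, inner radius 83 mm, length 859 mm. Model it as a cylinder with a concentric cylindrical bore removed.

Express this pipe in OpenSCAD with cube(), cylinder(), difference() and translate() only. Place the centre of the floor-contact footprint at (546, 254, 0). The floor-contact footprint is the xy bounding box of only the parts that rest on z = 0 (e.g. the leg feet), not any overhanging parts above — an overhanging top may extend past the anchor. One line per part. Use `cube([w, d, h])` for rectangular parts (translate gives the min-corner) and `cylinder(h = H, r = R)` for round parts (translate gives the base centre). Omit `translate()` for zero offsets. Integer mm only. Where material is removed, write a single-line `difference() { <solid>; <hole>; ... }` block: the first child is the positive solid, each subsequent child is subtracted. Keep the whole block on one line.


difference() { translate([546, 254, 0]) cylinder(h = 859, r = 134); translate([546, 254, 0]) cylinder(h = 859, r = 83); }


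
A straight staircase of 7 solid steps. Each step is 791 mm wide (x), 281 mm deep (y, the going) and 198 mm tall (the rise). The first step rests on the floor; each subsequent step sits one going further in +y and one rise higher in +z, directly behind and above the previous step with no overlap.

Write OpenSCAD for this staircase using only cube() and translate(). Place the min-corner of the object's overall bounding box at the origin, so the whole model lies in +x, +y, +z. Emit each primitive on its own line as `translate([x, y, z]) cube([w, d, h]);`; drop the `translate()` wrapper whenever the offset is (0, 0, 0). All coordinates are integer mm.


cube([791, 281, 198]);
translate([0, 281, 198]) cube([791, 281, 198]);
translate([0, 562, 396]) cube([791, 281, 198]);
translate([0, 843, 594]) cube([791, 281, 198]);
translate([0, 1124, 792]) cube([791, 281, 198]);
translate([0, 1405, 990]) cube([791, 281, 198]);
translate([0, 1686, 1188]) cube([791, 281, 198]);


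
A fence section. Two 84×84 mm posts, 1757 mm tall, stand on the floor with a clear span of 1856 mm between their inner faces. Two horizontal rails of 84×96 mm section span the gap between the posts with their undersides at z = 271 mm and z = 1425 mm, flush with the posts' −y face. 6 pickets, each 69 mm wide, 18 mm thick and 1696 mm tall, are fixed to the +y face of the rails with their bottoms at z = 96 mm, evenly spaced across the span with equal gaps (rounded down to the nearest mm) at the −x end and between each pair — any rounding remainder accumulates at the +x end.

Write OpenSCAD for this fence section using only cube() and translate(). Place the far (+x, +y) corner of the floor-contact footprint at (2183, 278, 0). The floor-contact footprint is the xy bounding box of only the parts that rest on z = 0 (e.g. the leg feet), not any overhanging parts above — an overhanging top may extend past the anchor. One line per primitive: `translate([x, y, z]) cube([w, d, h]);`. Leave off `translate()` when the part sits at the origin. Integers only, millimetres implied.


translate([159, 194, 0]) cube([84, 84, 1757]);
translate([2099, 194, 0]) cube([84, 84, 1757]);
translate([243, 194, 271]) cube([1856, 84, 96]);
translate([243, 194, 1425]) cube([1856, 84, 96]);
translate([449, 278, 96]) cube([69, 18, 1696]);
translate([724, 278, 96]) cube([69, 18, 1696]);
translate([999, 278, 96]) cube([69, 18, 1696]);
translate([1274, 278, 96]) cube([69, 18, 1696]);
translate([1549, 278, 96]) cube([69, 18, 1696]);
translate([1824, 278, 96]) cube([69, 18, 1696]);


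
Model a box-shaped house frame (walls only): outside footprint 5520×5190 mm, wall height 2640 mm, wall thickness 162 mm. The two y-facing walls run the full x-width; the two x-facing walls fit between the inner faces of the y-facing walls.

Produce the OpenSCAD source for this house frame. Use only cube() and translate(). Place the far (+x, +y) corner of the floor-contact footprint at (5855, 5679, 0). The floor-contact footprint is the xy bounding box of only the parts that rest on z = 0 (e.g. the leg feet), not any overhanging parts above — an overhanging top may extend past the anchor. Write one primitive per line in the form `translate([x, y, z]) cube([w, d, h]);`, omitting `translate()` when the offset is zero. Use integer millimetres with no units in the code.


translate([335, 489, 0]) cube([5520, 162, 2640]);
translate([335, 5517, 0]) cube([5520, 162, 2640]);
translate([335, 651, 0]) cube([162, 4866, 2640]);
translate([5693, 651, 0]) cube([162, 4866, 2640]);


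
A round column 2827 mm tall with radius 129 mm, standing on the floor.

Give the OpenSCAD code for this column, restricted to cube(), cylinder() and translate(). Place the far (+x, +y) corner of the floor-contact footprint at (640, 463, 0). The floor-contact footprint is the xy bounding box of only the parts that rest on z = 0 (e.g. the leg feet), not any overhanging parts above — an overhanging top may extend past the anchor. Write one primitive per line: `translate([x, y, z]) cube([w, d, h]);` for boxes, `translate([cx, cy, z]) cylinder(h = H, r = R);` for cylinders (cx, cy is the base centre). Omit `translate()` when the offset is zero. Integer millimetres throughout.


translate([511, 334, 0]) cylinder(h = 2827, r = 129);


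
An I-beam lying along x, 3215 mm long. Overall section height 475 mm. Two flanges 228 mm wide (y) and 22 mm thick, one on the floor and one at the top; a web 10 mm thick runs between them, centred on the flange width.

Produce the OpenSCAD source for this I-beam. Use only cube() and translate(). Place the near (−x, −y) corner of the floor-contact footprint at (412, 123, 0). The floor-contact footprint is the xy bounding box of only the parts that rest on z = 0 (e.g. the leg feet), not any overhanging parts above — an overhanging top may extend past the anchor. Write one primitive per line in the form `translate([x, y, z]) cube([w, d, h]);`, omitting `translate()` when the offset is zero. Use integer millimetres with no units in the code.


translate([412, 123, 0]) cube([3215, 228, 22]);
translate([412, 232, 22]) cube([3215, 10, 431]);
translate([412, 123, 453]) cube([3215, 228, 22]);


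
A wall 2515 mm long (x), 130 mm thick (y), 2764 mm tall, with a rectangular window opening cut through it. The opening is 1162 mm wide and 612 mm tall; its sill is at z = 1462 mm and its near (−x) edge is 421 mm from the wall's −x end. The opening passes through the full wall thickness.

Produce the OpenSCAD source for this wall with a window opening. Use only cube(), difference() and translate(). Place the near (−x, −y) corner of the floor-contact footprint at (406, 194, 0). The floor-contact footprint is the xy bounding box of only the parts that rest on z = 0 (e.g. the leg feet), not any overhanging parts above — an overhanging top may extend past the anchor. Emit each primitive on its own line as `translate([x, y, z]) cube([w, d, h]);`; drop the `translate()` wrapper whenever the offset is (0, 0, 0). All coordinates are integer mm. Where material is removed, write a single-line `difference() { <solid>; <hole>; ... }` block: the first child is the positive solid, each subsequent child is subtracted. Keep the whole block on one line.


difference() { translate([406, 194, 0]) cube([2515, 130, 2764]); translate([827, 194, 1462]) cube([1162, 130, 612]); }


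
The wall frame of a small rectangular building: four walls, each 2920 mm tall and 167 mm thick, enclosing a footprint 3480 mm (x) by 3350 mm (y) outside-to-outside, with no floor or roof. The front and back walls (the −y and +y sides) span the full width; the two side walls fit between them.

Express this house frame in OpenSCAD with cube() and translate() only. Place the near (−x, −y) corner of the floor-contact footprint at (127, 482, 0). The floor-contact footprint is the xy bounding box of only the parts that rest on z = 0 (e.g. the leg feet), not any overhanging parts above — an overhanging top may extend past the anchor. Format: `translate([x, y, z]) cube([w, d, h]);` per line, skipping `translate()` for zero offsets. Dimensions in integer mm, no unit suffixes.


translate([127, 482, 0]) cube([3480, 167, 2920]);
translate([127, 3665, 0]) cube([3480, 167, 2920]);
translate([127, 649, 0]) cube([167, 3016, 2920]);
translate([3440, 649, 0]) cube([167, 3016, 2920]);


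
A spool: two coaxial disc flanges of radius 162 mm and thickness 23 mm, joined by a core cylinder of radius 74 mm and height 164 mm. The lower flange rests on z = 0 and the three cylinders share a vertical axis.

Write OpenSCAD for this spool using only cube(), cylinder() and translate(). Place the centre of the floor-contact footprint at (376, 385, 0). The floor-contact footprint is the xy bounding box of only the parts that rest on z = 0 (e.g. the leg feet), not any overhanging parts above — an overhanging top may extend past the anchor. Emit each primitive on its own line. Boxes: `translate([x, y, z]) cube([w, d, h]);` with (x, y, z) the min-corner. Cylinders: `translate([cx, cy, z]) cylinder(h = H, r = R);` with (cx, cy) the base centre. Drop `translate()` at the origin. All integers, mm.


translate([376, 385, 0]) cylinder(h = 23, r = 162);
translate([376, 385, 23]) cylinder(h = 164, r = 74);
translate([376, 385, 187]) cylinder(h = 23, r = 162);


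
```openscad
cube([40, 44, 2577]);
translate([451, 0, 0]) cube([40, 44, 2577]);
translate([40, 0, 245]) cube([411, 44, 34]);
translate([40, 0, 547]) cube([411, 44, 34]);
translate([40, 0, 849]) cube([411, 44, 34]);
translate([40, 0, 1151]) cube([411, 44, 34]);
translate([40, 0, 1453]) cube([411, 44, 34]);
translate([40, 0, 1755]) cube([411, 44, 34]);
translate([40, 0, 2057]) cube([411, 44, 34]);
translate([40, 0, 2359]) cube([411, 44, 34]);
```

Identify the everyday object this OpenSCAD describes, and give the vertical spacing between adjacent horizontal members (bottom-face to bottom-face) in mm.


A ladder. The rung spacing is 302 mm.

Two tall 40×44 posts with 8 short bars between them — a ladder. Adjacent rungs sit at z = 245 and z = 547, so the spacing is 547 − 245 = 302 mm.


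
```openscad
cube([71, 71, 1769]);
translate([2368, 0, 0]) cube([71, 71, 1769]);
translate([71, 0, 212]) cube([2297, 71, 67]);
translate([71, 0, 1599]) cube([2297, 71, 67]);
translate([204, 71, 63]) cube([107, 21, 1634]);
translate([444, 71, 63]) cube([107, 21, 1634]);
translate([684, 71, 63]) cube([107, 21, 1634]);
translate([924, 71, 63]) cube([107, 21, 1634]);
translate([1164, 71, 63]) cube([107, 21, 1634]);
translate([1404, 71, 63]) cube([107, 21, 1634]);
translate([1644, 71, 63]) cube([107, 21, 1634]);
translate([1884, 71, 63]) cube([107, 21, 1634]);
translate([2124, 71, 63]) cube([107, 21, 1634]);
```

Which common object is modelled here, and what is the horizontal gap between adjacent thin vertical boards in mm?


A fence section. The picket gap is 133 mm.

Two posts, two rails, 9 pickets — a fence section. Span 2297 mm holds 9 pickets of 107 mm with 10 equal gaps: ⌊(2297 − 9·107) / 10⌋ = 133 mm.


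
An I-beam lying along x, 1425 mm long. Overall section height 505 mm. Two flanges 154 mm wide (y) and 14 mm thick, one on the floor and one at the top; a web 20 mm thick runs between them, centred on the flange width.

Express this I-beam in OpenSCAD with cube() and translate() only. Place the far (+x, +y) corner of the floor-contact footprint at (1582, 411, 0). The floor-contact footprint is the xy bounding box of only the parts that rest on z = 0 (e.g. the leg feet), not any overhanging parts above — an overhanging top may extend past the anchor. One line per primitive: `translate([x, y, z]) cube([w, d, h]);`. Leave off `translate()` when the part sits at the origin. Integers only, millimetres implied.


translate([157, 257, 0]) cube([1425, 154, 14]);
translate([157, 324, 14]) cube([1425, 20, 477]);
translate([157, 257, 491]) cube([1425, 154, 14]);


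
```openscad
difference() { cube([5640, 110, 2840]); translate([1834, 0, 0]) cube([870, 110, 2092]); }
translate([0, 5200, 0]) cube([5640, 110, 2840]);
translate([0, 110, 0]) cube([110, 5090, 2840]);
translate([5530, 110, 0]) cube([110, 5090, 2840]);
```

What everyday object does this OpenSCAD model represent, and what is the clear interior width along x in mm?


A single room. The interior width is 5420 mm.

Four walls enclosing a rectangle with a door in the front wall — a room. Outside width 5640 minus two 110 mm walls gives 5420 mm.
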